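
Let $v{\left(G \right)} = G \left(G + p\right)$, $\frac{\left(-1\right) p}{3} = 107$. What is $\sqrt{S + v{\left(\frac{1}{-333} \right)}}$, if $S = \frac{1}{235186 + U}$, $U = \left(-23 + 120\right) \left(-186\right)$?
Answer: $\frac{5 \sqrt{50402383088590}}{36154476} \approx 0.98182$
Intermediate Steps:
$p = -321$ ($p = \left(-3\right) 107 = -321$)
$v{\left(G \right)} = G \left(-321 + G\right)$ ($v{\left(G \right)} = G \left(G - 321\right) = G \left(-321 + G\right)$)
$U = -18042$ ($U = 97 \left(-186\right) = -18042$)
$S = \frac{1}{217144}$ ($S = \frac{1}{235186 - 18042} = \frac{1}{217144} \approx 4.6052 \cdot 10^{-6}$)
$\sqrt{S + v{\left(\frac{1}{-333} \right)}} = \sqrt{\frac{1}{217144} + \frac{-321 + \frac{1}{-333}}{-333}} = \sqrt{\frac{1}{217144} - \frac{-321 - \frac{1}{333}}{333}} = \sqrt{\frac{1}{217144} - - \frac{106894}{110889}} = \sqrt{\frac{1}{217144} + \frac{106894}{110889}} = \sqrt{\frac{23211501625}{24078881016}} = \frac{5 \sqrt{50402383088590}}{36154476}$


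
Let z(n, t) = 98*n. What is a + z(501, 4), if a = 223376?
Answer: 272474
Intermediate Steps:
a + z(501, 4) = 223376 + 98*501 = 223376 + 49098 = 272474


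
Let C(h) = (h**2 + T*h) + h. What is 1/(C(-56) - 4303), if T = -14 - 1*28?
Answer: 1/1129 ≈ 0.00088574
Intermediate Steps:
T = -42 (T = -14 - 28 = -42)
C(h) = h**2 - 41*h (C(h) = (h**2 - 42*h) + h = h**2 - 41*h)
1/(C(-56) - 4303) = 1/(-56*(-41 - 56) - 4303) = 1/(-56*(-97) - 4303) = 1/(5432 - 4303) = 1/1129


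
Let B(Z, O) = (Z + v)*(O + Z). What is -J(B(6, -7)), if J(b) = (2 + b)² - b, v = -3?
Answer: -4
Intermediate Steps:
B(Z, O) = (-3 + Z)*(O + Z) (B(Z, O) = (Z - 3)*(O + Z) = (-3 + Z)*(O + Z))
-J(B(6, -7)) = -((2 + (6² - 3*(-7) - 3*6 - 7*6))² - (6² - 3*(-7) - 3*6 - 7*6)) = -((2 + (36 + 21 - 18 - 42))² - (36 + 21 - 18 - 42)) = -((2 - 3)² - 1*(-3)) = -((-1)² + 3) = -(1 + 3) = -1*4 = -4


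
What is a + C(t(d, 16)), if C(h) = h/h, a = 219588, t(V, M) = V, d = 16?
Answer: 219589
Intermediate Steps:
C(h) = 1
a + C(t(d, 16)) = 219588 + 1 = 219589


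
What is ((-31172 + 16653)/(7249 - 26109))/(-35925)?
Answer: -14519/677545500 ≈ -2.1429e-5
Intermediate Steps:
((-31172 + 16653)/(7249 - 26109))/(-35925) = -14519/(-18860)*(-1/35925) = -14519*(-1/18860)*(-1/35925) = (14519/18860)*(-1/35925) = -14519/677545500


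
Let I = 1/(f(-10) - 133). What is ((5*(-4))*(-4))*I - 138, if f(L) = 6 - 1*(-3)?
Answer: -4298/31 ≈ -138.65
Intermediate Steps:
f(L) = 9 (f(L) = 6 + 3 = 9)
I = -1/124 (I = 1/(9 - 133) = 1/(-124) = -1/124 ≈ -0.0080645)
((5*(-4))*(-4))*I - 138 = ((5*(-4))*(-4))*(-1/124) - 138 = -20*(-4)*(-1/124) - 138 = 80*(-1/124) - 138 = -20/31 - 138 = -4298/31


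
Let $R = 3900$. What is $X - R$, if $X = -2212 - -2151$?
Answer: $-3961$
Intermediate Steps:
$X = -61$ ($X = -2212 + 2151 = -61$)
$X - R = -61 - 3900 = -3961$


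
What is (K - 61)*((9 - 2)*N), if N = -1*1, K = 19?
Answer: 294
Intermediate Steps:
N = -1
(K - 61)*((9 - 2)*N) = (19 - 61)*((9 - 2)*(-1)) = -294*(-1) = -42*(-7) = 294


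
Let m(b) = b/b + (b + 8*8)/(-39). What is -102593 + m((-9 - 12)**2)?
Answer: -4001593/39 ≈ -1.0261e+5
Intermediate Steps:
m(b) = -25/39 - b/39 (m(b) = 1 + (b + 64)*(-1/39) = 1 + (64 + b)*(-1/39) = 1 + (-64/39 - b/39) = -25/39 - b/39)
-102593 + m((-9 - 12)**2) = -102593 + (-25/39 - (-9 - 12)**2/39) = -102593 + (-25/39 - 1/39*(-21)**2) = -102593 + (-25/39 - 1/39*441) = -102593 + (-25/39 - 147/13) = -102593 - 466/39 = -4001593/39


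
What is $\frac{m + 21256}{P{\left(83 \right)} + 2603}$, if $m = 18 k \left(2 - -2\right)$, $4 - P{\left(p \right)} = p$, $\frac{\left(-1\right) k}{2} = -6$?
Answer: $\frac{5530}{631} \approx 8.7639$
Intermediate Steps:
$k = 12$ ($k = \left(-2\right) \left(-6\right) = 12$)
$P{\left(p \right)} = 4 - p$
$m = 864$ ($m = 18 \cdot 12 \left(2 - -2\right) = 216 \left(2 + 2\right) = 216 \cdot 4 = 864$)
$\frac{m + 21256}{P{\left(83 \right)} + 2603} = \frac{864 + 21256}{\left(4 - 83\right) + 2603} = \frac{22120}{\left(4 - 83\right) + 2603} = \frac{22120}{-79 + 2603} = \frac{22120}{2524} = 22120 \cdot \frac{1}{2524} = \frac{5530}{631}$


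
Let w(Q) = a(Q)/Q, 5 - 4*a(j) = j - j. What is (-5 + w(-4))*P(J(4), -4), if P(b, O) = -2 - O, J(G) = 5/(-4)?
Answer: -85/8 ≈ -10.625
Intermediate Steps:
a(j) = 5/4 (a(j) = 5/4 - (j - j)/4 = 5/4 - 1/4*0 = 5/4 + 0 = 5/4)
J(G) = -5/4 (J(G) = 5*(-1/4) = -5/4)
w(Q) = 5/(4*Q)
(-5 + w(-4))*P(J(4), -4) = (-5 + (5/4)/(-4))*(-2 - 1*(-4)) = (-5 + (5/4)*(-1/4))*(-2 + 4) = (-5 - 5/16)*2 = -85/16*2 = -85/8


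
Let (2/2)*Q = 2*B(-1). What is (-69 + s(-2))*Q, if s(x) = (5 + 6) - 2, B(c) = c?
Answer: 120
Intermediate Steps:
Q = -2 (Q = 2*(-1) = -2)
s(x) = 9 (s(x) = 11 - 2 = 9)
(-69 + s(-2))*Q = (-69 + 9)*(-2) = -60*(-2) = 120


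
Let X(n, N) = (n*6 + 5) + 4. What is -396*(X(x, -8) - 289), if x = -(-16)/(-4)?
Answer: 120384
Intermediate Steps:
x = -4 (x = -(-16)*(-1)/4 = -1*4 = -4)
X(n, N) = 9 + 6*n (X(n, N) = (6*n + 5) + 4 = (5 + 6*n) + 4 = 9 + 6*n)
-396*(X(x, -8) - 289) = -396*((9 + 6*(-4)) - 289) = -396*((9 - 24) - 289) = -396*(-15 - 289) = -396*(-304) = 120384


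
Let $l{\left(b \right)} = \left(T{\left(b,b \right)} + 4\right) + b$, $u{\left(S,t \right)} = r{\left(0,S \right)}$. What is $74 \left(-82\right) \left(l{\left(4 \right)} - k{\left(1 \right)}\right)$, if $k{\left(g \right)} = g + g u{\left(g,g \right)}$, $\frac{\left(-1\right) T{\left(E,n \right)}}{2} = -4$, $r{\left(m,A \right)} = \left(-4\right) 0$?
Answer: $-91020$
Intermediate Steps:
$r{\left(m,A \right)} = 0$
$T{\left(E,n \right)} = 8$ ($T{\left(E,n \right)} = \left(-2\right) \left(-4\right) = 8$)
$u{\left(S,t \right)} = 0$
$k{\left(g \right)} = g$ ($k{\left(g \right)} = g + g 0 = g + 0 = g$)
$l{\left(b \right)} = 12 + b$ ($l{\left(b \right)} = \left(8 + 4\right) + b = 12 + b$)
$74 \left(-82\right) \left(l{\left(4 \right)} - k{\left(1 \right)}\right) = 74 \left(-82\right) \left(\left(12 + 4\right) - 1\right) = - 6068 \left(16 - 1\right) = \left(-6068\right) 15 = -91020$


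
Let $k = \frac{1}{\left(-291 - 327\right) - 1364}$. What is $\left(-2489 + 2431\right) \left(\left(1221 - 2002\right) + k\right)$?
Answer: $\frac{44890347}{991} \approx 45298.0$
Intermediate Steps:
$k = - \frac{1}{1982}$ ($k = \frac{1}{-618 - 1364} = \frac{1}{-1982} = - \frac{1}{1982} \approx -0.00050454$)
$\left(-2489 + 2431\right) \left(\left(1221 - 2002\right) + k\right) = \left(-2489 + 2431\right) \left(\left(1221 - 2002\right) - \frac{1}{1982}\right) = - 58 \left(\left(1221 - 2002\right) - \frac{1}{1982}\right) = - 58 \left(-781 - \frac{1}{1982}\right) = \left(-58\right) \left(- \frac{1547943}{1982}\right) = \frac{44890347}{991}$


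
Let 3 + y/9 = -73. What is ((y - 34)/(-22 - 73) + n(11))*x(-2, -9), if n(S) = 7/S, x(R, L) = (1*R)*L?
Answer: 154134/1045 ≈ 147.50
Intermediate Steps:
y = -684 (y = -27 + 9*(-73) = -27 - 657 = -684)
x(R, L) = L*R (x(R, L) = R*L = L*R)
((y - 34)/(-22 - 73) + n(11))*x(-2, -9) = ((-684 - 34)/(-22 - 73) + 7/11)*(-9*(-2)) = (-718/(-95) + 7*(1/11))*18 = (-718*(-1/95) + 7/11)*18 = (718/95 + 7/11)*18 = (8563/1045)*18 = 154134/1045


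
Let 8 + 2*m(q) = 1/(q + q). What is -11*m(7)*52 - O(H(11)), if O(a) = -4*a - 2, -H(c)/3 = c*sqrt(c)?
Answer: 15887/7 - 132*sqrt(11) ≈ 1831.8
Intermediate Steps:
m(q) = -4 + 1/(4*q) (m(q) = -4 + 1/(2*(q + q)) = -4 + 1/(2*((2*q))) = -4 + (1/(2*q))/2 = -4 + 1/(4*q))
H(c) = -3*c**(3/2) (H(c) = -3*c*sqrt(c) = -3*c**(3/2))
O(a) = -2 - 4*a
-11*m(7)*52 - O(H(11)) = -11*(-4 + (1/4)/7)*52 - (-2 - (-12)*11**(3/2)) = -11*(-4 + (1/4)*(1/7))*52 - (-2 - (-12)*11*sqrt(11)) = -11*(-4 + 1/28)*52 - (-2 - (-132)*sqrt(11)) = -11*(-111/28)*52 - (-2 + 132*sqrt(11)) = (1221/28)*52 + (2 - 132*sqrt(11)) = 15873/7 + (2 - 132*sqrt(11)) = 15887/7 - 132*sqrt(11)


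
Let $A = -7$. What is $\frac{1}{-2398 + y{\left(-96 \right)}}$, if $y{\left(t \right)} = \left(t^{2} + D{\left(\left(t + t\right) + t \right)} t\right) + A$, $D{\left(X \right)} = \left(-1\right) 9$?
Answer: $\frac{1}{7675} \approx 0.00013029$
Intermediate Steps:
$D{\left(X \right)} = -9$
$y{\left(t \right)} = -7 + t^{2} - 9 t$ ($y{\left(t \right)} = \left(t^{2} - 9 t\right) - 7 = -7 + t^{2} - 9 t$)
$\frac{1}{-2398 + y{\left(-96 \right)}} = \frac{1}{-2398 - \left(-857 - 9216\right)} = \frac{1}{-2398 + \left(-7 + 9216 + 864\right)} = \frac{1}{-2398 + 10073} = \frac{1}{7675}$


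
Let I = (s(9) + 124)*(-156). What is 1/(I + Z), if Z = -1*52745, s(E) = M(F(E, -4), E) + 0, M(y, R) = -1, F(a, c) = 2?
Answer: -1/71933 ≈ -1.3902e-5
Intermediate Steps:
s(E) = -1 (s(E) = -1 + 0 = -1)
I = -19188 (I = (-1 + 124)*(-156) = 123*(-156) = -19188)
Z = -52745
1/(I + Z) = 1/(-19188 - 52745) = 1/(-71933) = -1/71933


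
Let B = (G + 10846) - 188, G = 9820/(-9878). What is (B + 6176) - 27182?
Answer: -51113682/4939 ≈ -10349.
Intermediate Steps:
G = -4910/4939 (G = 9820*(-1/9878) = -4910/4939 ≈ -0.99413)
B = 52634952/4939 (B = (-4910/4939 + 10846) - 188 = 53563484/4939 - 188 = 52634952/4939 ≈ 10657.)
(B + 6176) - 27182 = (52634952/4939 + 6176) - 27182 = 83138216/4939 - 27182 = -51113682/4939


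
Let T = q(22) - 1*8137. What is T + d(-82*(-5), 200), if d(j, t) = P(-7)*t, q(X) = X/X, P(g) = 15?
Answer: -5136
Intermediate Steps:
q(X) = 1
d(j, t) = 15*t
T = -8136 (T = 1 - 1*8137 = 1 - 8137 = -8136)
T + d(-82*(-5), 200) = -8136 + 15*200 = -8136 + 3000 = -5136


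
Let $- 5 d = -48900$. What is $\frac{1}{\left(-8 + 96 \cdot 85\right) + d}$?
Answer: $\frac{1}{17932} \approx 5.5766 \cdot 10^{-5}$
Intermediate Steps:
$d = 9780$ ($d = \left(- \frac{1}{5}\right) \left(-48900\right) = 9780$)
$\frac{1}{\left(-8 + 96 \cdot 85\right) + d} = \frac{1}{\left(-8 + 96 \cdot 85\right) + 9780} = \frac{1}{\left(-8 + 8160\right) + 9780} = \frac{1}{8152 + 9780} = \frac{1}{17932}$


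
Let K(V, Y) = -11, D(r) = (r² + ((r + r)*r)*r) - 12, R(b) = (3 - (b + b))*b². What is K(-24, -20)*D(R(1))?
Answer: 99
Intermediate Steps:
R(b) = b²*(3 - 2*b) (R(b) = (3 - 2*b)*b² = b²*(3 - 2*b))
D(r) = -12 + r² + 2*r³ (D(r) = (r² + ((2*r)*r)*r) - 12 = (r² + (2*r²)*r) - 12 = (r² + 2*r³) - 12 = -12 + r² + 2*r³)
K(-24, -20)*D(R(1)) = -11*(-12 + (1²*(3 - 2*1))² + 2*(1²*(3 - 2*1))³) = -11*(-12 + (1*(3 - 2))² + 2*(1*(3 - 2))³) = -11*(-12 + (1*1)² + 2*(1*1)³) = -11*(-12 + 1² + 2*1³) = -11*(-12 + 1 + 2*1) = -11*(-12 + 1 + 2) = -11*(-9) = 99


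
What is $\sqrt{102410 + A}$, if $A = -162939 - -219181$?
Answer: $6 \sqrt{4407} \approx 398.31$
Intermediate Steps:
$A = 56242$ ($A = -162939 + 219181 = 56242$)
$\sqrt{102410 + A} = \sqrt{102410 + 56242} = \sqrt{158652} = 6 \sqrt{4407}$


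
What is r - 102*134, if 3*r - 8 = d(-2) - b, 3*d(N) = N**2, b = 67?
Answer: -123185/9 ≈ -13687.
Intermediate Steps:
d(N) = N**2/3
r = -173/9 (r = 8/3 + ((1/3)*(-2)**2 - 1*67)/3 = 8/3 + ((1/3)*4 - 67)/3 = 8/3 + (4/3 - 67)/3 = 8/3 + (1/3)*(-197/3) = 8/3 - 197/9 = -173/9 ≈ -19.222)
r - 102*134 = -173/9 - 102*134 = -173/9 - 13668 = -123185/9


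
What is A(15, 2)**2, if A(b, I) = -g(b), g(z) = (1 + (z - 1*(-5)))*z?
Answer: 99225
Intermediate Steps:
g(z) = z*(6 + z) (g(z) = (1 + (z + 5))*z = (1 + (5 + z))*z = (6 + z)*z = z*(6 + z))
A(b, I) = -b*(6 + b)
A(15, 2)**2 = (-1*15*(6 + 15))**2 = (-1*15*21)**2 = (-315)**2 = 99225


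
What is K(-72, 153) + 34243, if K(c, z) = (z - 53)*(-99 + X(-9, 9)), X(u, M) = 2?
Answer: 24543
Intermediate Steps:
K(c, z) = 5141 - 97*z (K(c, z) = (z - 53)*(-99 + 2) = (-53 + z)*(-97) = 5141 - 97*z)
K(-72, 153) + 34243 = (5141 - 97*153) + 34243 = (5141 - 14841) + 34243 = -9700 + 34243 = 24543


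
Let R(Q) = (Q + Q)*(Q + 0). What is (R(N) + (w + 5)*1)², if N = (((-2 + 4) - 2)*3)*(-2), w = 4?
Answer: 81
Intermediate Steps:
N = 0 (N = ((2 - 2)*3)*(-2) = (0*3)*(-2) = 0*(-2) = 0)
R(Q) = 2*Q² (R(Q) = (2*Q)*Q = 2*Q²)
(R(N) + (w + 5)*1)² = (2*0² + (4 + 5)*1)² = (2*0 + 9*1)² = (0 + 9)² = 9² = 81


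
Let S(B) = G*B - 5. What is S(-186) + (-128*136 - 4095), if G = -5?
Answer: -20578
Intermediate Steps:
S(B) = -5 - 5*B (S(B) = -5*B - 5 = -5 - 5*B)
S(-186) + (-128*136 - 4095) = (-5 - 5*(-186)) + (-128*136 - 4095) = (-5 + 930) + (-17408 - 4095) = 925 - 21503 = -20578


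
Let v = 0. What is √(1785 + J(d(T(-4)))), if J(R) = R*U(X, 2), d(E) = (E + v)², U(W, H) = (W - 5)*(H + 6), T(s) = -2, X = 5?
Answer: √1785 ≈ 42.249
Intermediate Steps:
U(W, H) = (-5 + W)*(6 + H)
d(E) = E² (d(E) = (E + 0)² = E²)
J(R) = 0 (J(R) = R*(-30 - 5*2 + 6*5 + 2*5) = R*(-30 - 10 + 30 + 10) = R*0 = 0)
√(1785 + J(d(T(-4)))) = √(1785 + 0) = √1785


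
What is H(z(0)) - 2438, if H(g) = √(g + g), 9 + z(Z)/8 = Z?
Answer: -2438 + 12*I ≈ -2438.0 + 12.0*I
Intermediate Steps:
z(Z) = -72 + 8*Z
H(g) = √2*√g (H(g) = √(2*g) = √2*√g)
H(z(0)) - 2438 = √2*√(-72 + 8*0) - 2438 = √2*√(-72 + 0) - 2438 = √2*√(-72) - 2438 = √2*(6*I*√2) - 2438 = 12*I - 2438 = -2438 + 12*I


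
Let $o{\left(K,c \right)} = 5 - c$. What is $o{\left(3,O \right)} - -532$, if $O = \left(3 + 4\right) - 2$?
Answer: $532$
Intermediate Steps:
$O = 5$ ($O = 7 - 2 = 5$)
$o{\left(3,O \right)} - -532 = \left(5 - 5\right) - -532 = \left(5 - 5\right) + 532 = 0 + 532 = 532$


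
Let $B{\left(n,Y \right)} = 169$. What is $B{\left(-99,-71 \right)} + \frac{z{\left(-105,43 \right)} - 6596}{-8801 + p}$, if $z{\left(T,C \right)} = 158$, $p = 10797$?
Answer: $\frac{165443}{998} \approx 165.77$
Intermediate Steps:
$B{\left(-99,-71 \right)} + \frac{z{\left(-105,43 \right)} - 6596}{-8801 + p} = 169 + \frac{158 - 6596}{-8801 + 10797} = 169 - \frac{6438}{1996} = 169 - \frac{3219}{998} = \frac{165443}{998}$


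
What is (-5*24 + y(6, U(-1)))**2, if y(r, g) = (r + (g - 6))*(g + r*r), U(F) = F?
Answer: 24025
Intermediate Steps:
y(r, g) = (g + r**2)*(-6 + g + r) (y(r, g) = (r + (-6 + g))*(g + r**2) = (-6 + g + r)*(g + r**2) = (g + r**2)*(-6 + g + r))
(-5*24 + y(6, U(-1)))**2 = (-5*24 + ((-1)**2 + 6**3 - 6*(-1) - 6*6**2 - 1*6 - 1*6**2))**2 = (-120 + (1 + 216 + 6 - 6*36 - 6 - 1*36))**2 = (-120 + (1 + 216 + 6 - 216 - 6 - 36))**2 = (-120 - 35)**2 = (-155)**2 = 24025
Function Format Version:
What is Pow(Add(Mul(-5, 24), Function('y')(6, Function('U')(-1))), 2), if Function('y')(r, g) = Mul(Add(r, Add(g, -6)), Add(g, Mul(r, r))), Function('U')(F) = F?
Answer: 24025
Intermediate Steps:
Function('y')(r, g) = Mul(Add(g, Pow(r, 2)), Add(-6, g, r)) (Function('y')(r, g) = Mul(Add(r, Add(-6, g)), Add(g, Pow(r, 2))) = Mul(Add(-6, g, r), Add(g, Pow(r, 2))) = Mul(Add(g, Pow(r, 2)), Add(-6, g, r)))
Pow(Add(Mul(-5, 24), Function('y')(6, Function('U')(-1))), 2) = Pow(Add(Mul(-5, 24), Add(Pow(-1, 2), Pow(6, 3), Mul(-6, -1), Mul(-6, Pow(6, 2)), Mul(-1, 6), Mul(-1, Pow(6, 2)))), 2) = Pow(Add(-120, Add(1, 216, 6, Mul(-6, 36), -6, Mul(-1, 36))), 2) = Pow(Add(-120, Add(1, 216, 6, -216, -6, -36)), 2) = Pow(Add(-120, -35), 2) = Pow(-155, 2) = 24025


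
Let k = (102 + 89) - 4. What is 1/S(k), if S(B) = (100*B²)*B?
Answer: 1/653920300 ≈ 1.5292e-9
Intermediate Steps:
k = 187 (k = 191 - 4 = 187)
S(B) = 100*B³
1/S(k) = 1/(100*187³) = 1/(100*6539203) = 1/653920300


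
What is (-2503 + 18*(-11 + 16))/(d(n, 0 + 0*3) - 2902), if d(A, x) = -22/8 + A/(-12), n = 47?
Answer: 7239/8726 ≈ 0.82959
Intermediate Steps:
d(A, x) = -11/4 - A/12 (d(A, x) = -22*⅛ + A*(-1/12) = -11/4 - A/12)
(-2503 + 18*(-11 + 16))/(d(n, 0 + 0*3) - 2902) = (-2503 + 18*(-11 + 16))/((-11/4 - 1/12*47) - 2902) = (-2503 + 18*5)/((-11/4 - 47/12) - 2902) = (-2503 + 90)/(-20/3 - 2902) = -2413/(-8726/3) = -2413*(-3/8726) = 7239/8726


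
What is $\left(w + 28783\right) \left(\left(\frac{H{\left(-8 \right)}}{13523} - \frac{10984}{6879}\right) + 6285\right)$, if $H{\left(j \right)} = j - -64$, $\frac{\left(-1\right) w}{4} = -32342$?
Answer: $\frac{30813729380493829}{31008239} \approx 9.9373 \cdot 10^{8}$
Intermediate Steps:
$w = 129368$ ($w = \left(-4\right) \left(-32342\right) = 129368$)
$H{\left(j \right)} = 64 + j$ ($H{\left(j \right)} = j + 64 = 64 + j$)
$\left(w + 28783\right) \left(\left(\frac{H{\left(-8 \right)}}{13523} - \frac{10984}{6879}\right) + 6285\right) = \left(129368 + 28783\right) \left(\left(\frac{64 - 8}{13523} - \frac{10984}{6879}\right) + 6285\right) = 158151 \left(\left(56 \cdot \frac{1}{13523} - \frac{10984}{6879}\right) + 6285\right) = 158151 \left(\left(\frac{56}{13523} - \frac{10984}{6879}\right) + 6285\right) = 158151 \left(- \frac{148151408}{93024717} + 6285\right) = 158151 \cdot \frac{584512194937}{93024717} = \frac{30813729380493829}{31008239}$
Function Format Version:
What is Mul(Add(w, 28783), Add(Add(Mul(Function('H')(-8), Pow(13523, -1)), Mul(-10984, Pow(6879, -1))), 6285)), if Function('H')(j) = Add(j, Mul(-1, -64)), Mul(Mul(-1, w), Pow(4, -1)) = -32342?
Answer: Rational(30813729380493829, 31008239) ≈ 9.9373e+8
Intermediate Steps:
w = 129368 (w = Mul(-4, -32342) = 129368)
Function('H')(j) = Add(64, j) (Function('H')(j) = Add(j, 64) = Add(64, j))
Mul(Add(w, 28783), Add(Add(Mul(Function('H')(-8), Pow(13523, -1)), Mul(-10984, Pow(6879, -1))), 6285)) = Mul(Add(129368, 28783), Add(Add(Mul(Add(64, -8), Pow(13523, -1)), Mul(-10984, Pow(6879, -1))), 6285)) = Mul(158151, Add(Add(Mul(56, Rational(1, 13523)), Mul(-10984, Rational(1, 6879))), 6285)) = Mul(158151, Add(Add(Rational(56, 13523), Rational(-10984, 6879)), 6285)) = Mul(158151, Add(Rational(-148151408, 93024717), 6285)) = Mul(158151, Rational(584512194937, 93024717)) = Rational(30813729380493829, 31008239)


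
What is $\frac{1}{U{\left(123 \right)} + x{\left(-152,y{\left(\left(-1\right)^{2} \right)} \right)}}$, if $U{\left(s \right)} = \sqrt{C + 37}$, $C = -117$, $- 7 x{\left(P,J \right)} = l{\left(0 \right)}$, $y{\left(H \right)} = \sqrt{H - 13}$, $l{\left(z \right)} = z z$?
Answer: $- \frac{i \sqrt{5}}{20} \approx - 0.1118 i$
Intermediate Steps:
$l{\left(z \right)} = z^{2}$
$y{\left(H \right)} = \sqrt{-13 + H}$
$x{\left(P,J \right)} = 0$ ($x{\left(P,J \right)} = - \frac{0^{2}}{7} = \left(- \frac{1}{7}\right) 0 = 0$)
$U{\left(s \right)} = 4 i \sqrt{5}$ ($U{\left(s \right)} = \sqrt{-117 + 37} = \sqrt{-80} = 4 i \sqrt{5}$)
$\frac{1}{U{\left(123 \right)} + x{\left(-152,y{\left(\left(-1\right)^{2} \right)} \right)}} = \frac{1}{4 i \sqrt{5} + 0} = \frac{1}{4 i \sqrt{5}} = - \frac{i \sqrt{5}}{20}$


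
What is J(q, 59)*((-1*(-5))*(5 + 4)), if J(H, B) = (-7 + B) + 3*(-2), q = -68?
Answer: 2070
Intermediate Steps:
J(H, B) = -13 + B (J(H, B) = (-7 + B) - 6 = -13 + B)
J(q, 59)*((-1*(-5))*(5 + 4)) = (-13 + 59)*((-1*(-5))*(5 + 4)) = 46*(5*9) = 46*45 = 2070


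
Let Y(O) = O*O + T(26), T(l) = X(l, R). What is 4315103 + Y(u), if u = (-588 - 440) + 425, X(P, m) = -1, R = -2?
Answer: 4678711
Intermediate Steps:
u = -603 (u = -1028 + 425 = -603)
T(l) = -1
Y(O) = -1 + O**2 (Y(O) = O*O - 1 = O**2 - 1 = -1 + O**2)
4315103 + Y(u) = 4315103 + (-1 + (-603)**2) = 4315103 + (-1 + 363609) = 4315103 + 363608 = 4678711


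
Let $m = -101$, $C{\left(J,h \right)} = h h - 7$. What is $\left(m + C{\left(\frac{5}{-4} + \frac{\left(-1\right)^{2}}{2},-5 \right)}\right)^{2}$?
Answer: $6889$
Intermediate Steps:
$C{\left(J,h \right)} = -7 + h^{2}$ ($C{\left(J,h \right)} = h^{2} - 7 = -7 + h^{2}$)
$\left(m + C{\left(\frac{5}{-4} + \frac{\left(-1\right)^{2}}{2},-5 \right)}\right)^{2} = \left(-101 - \left(7 - \left(-5\right)^{2}\right)\right)^{2} = \left(-101 + \left(-7 + 25\right)\right)^{2} = \left(-101 + 18\right)^{2} = \left(-83\right)^{2} = 6889$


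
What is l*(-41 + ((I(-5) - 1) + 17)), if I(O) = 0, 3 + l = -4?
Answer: 175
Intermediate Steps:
l = -7 (l = -3 - 4 = -7)
l*(-41 + ((I(-5) - 1) + 17)) = -7*(-41 + ((0 - 1) + 17)) = -7*(-41 + (-1 + 17)) = -7*(-41 + 16) = -7*(-25) = 175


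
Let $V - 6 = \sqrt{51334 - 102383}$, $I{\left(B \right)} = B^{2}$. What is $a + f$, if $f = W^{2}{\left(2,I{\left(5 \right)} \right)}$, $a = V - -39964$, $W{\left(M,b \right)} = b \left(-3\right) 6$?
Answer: $242470 + i \sqrt{51049} \approx 2.4247 \cdot 10^{5} + 225.94 i$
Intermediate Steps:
$V = 6 + i \sqrt{51049}$ ($V = 6 + \sqrt{51334 - 102383} = 6 + \sqrt{-51049} = 6 + i \sqrt{51049} \approx 6.0 + 225.94 i$)
$W{\left(M,b \right)} = - 18 b$ ($W{\left(M,b \right)} = - 3 b 6 = - 18 b$)
$a = 39970 + i \sqrt{51049}$ ($a = \left(6 + i \sqrt{51049}\right) - -39964 = \left(6 + i \sqrt{51049}\right) + 39964 = 39970 + i \sqrt{51049} \approx 39970.0 + 225.94 i$)
$f = 202500$ ($f = \left(- 18 \cdot 5^{2}\right)^{2} = \left(\left(-18\right) 25\right)^{2} = \left(-450\right)^{2} = 202500$)
$a + f = \left(39970 + i \sqrt{51049}\right) + 202500 = 242470 + i \sqrt{51049}$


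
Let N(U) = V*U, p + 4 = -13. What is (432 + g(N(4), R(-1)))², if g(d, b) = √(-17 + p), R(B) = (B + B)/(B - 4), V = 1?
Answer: (432 + I*√34)² ≈ 1.8659e+5 + 5037.9*I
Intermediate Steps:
p = -17 (p = -4 - 13 = -17)
N(U) = U (N(U) = 1*U = U)
R(B) = 2*B/(-4 + B) (R(B) = (2*B)/(-4 + B) = 2*B/(-4 + B))
g(d, b) = I*√34 (g(d, b) = √(-17 - 17) = √(-34) = I*√34)
(432 + g(N(4), R(-1)))² = (432 + I*√34)²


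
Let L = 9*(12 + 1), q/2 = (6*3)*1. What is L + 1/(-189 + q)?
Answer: 17900/153 ≈ 116.99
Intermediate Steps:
q = 36 (q = 2*((6*3)*1) = 2*(18*1) = 2*18 = 36)
L = 117 (L = 9*13 = 117)
L + 1/(-189 + q) = 117 + 1/(-189 + 36) = 117 + 1/(-153) = 117 - 1/153 = 17900/153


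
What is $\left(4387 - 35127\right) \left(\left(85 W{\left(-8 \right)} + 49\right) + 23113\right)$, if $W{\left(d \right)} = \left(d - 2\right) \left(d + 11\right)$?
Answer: $-633612880$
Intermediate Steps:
$W{\left(d \right)} = \left(-2 + d\right) \left(11 + d\right)$
$\left(4387 - 35127\right) \left(\left(85 W{\left(-8 \right)} + 49\right) + 23113\right) = \left(4387 - 35127\right) \left(\left(85 \left(-22 + \left(-8\right)^{2} + 9 \left(-8\right)\right) + 49\right) + 23113\right) = - 30740 \left(\left(85 \left(-22 + 64 - 72\right) + 49\right) + 23113\right) = - 30740 \left(\left(85 \left(-30\right) + 49\right) + 23113\right) = - 30740 \left(\left(-2550 + 49\right) + 23113\right) = - 30740 \left(-2501 + 23113\right) = \left(-30740\right) 20612 = -633612880$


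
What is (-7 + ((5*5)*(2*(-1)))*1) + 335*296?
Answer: 99103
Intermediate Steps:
(-7 + ((5*5)*(2*(-1)))*1) + 335*296 = (-7 + (25*(-2))*1) + 99160 = (-7 - 50*1) + 99160 = (-7 - 50) + 99160 = -57 + 99160 = 99103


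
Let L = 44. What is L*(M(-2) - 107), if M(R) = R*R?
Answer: -4532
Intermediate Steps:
M(R) = R²
L*(M(-2) - 107) = 44*((-2)² - 107) = 44*(4 - 107) = 44*(-103) = -4532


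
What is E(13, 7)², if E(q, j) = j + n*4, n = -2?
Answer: 1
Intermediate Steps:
E(q, j) = -8 + j (E(q, j) = j - 2*4 = j - 8 = -8 + j)
E(13, 7)² = (-8 + 7)² = (-1)² = 1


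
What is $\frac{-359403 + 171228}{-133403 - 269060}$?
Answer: $\frac{188175}{402463} \approx 0.46756$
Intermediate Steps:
$\frac{-359403 + 171228}{-133403 - 269060} = - \frac{188175}{-402463} = \left(-188175\right) \left(- \frac{1}{402463}\right) = \frac{188175}{402463}$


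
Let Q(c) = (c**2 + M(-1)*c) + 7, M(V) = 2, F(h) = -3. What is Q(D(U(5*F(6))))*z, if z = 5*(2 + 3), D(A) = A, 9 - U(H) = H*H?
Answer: 1155775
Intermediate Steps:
U(H) = 9 - H**2 (U(H) = 9 - H*H = 9 - H**2)
Q(c) = 7 + c**2 + 2*c (Q(c) = (c**2 + 2*c) + 7 = 7 + c**2 + 2*c)
z = 25 (z = 5*5 = 25)
Q(D(U(5*F(6))))*z = (7 + (9 - (5*(-3))**2)**2 + 2*(9 - (5*(-3))**2))*25 = (7 + (9 - 1*(-15)**2)**2 + 2*(9 - 1*(-15)**2))*25 = (7 + (9 - 1*225)**2 + 2*(9 - 1*225))*25 = (7 + (9 - 225)**2 + 2*(9 - 225))*25 = (7 + (-216)**2 + 2*(-216))*25 = (7 + 46656 - 432)*25 = 46231*25 = 1155775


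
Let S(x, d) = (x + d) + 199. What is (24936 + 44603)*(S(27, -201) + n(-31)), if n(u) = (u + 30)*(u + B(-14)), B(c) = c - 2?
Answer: 5006808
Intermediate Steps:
B(c) = -2 + c
n(u) = (-16 + u)*(30 + u) (n(u) = (u + 30)*(u + (-2 - 14)) = (30 + u)*(u - 16) = (30 + u)*(-16 + u) = (-16 + u)*(30 + u))
S(x, d) = 199 + d + x (S(x, d) = (d + x) + 199 = 199 + d + x)
(24936 + 44603)*(S(27, -201) + n(-31)) = (24936 + 44603)*((199 - 201 + 27) + (-480 + (-31)² + 14*(-31))) = 69539*(25 + (-480 + 961 - 434)) = 69539*(25 + 47) = 69539*72 = 5006808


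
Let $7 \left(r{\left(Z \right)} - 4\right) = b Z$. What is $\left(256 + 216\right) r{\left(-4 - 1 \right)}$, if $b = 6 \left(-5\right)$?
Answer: $\frac{84016}{7} \approx 12002.0$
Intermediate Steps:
$b = -30$
$r{\left(Z \right)} = 4 - \frac{30 Z}{7}$ ($r{\left(Z \right)} = 4 + \frac{\left(-30\right) Z}{7} = 4 - \frac{30 Z}{7}$)
$\left(256 + 216\right) r{\left(-4 - 1 \right)} = \left(256 + 216\right) \left(4 - \frac{30 \left(-4 - 1\right)}{7}\right) = 472 \left(4 - \frac{30 \left(-4 - 1\right)}{7}\right) = 472 \left(4 - - \frac{150}{7}\right) = 472 \left(4 + \frac{150}{7}\right) = 472 \cdot \frac{178}{7} = \frac{84016}{7}$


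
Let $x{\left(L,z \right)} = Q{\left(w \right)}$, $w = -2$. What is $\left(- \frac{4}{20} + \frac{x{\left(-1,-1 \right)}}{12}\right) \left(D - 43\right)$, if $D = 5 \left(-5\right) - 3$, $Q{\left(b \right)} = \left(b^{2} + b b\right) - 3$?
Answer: $- \frac{923}{60} \approx -15.383$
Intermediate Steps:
$Q{\left(b \right)} = -3 + 2 b^{2}$ ($Q{\left(b \right)} = \left(b^{2} + b^{2}\right) - 3 = 2 b^{2} - 3 = -3 + 2 b^{2}$)
$x{\left(L,z \right)} = 5$ ($x{\left(L,z \right)} = -3 + 2 \left(-2\right)^{2} = -3 + 2 \cdot 4 = -3 + 8 = 5$)
$D = -28$ ($D = -25 - 3 = -28$)
$\left(- \frac{4}{20} + \frac{x{\left(-1,-1 \right)}}{12}\right) \left(D - 43\right) = \left(- \frac{4}{20} + \frac{5}{12}\right) \left(-28 - 43\right) = \left(\left(-4\right) \frac{1}{20} + 5 \cdot \frac{1}{12}\right) \left(-71\right) = \left(- \frac{1}{5} + \frac{5}{12}\right) \left(-71\right) = \frac{13}{60} \left(-71\right) = - \frac{923}{60}$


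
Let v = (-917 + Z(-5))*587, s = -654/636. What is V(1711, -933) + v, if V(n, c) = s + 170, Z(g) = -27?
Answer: -58719657/106 ≈ -5.5396e+5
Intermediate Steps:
s = -109/106 (s = -654*1/636 = -109/106 ≈ -1.0283)
v = -554128 (v = (-917 - 27)*587 = -944*587 = -554128)
V(n, c) = 17911/106 (V(n, c) = -109/106 + 170 = 17911/106)
V(1711, -933) + v = 17911/106 - 554128 = -58719657/106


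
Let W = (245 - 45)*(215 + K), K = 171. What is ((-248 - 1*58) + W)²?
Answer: 5912687236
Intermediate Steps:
W = 77200 (W = (245 - 45)*(215 + 171) = 200*386 = 77200)
((-248 - 1*58) + W)² = ((-248 - 1*58) + 77200)² = ((-248 - 58) + 77200)² = (-306 + 77200)² = 76894² = 5912687236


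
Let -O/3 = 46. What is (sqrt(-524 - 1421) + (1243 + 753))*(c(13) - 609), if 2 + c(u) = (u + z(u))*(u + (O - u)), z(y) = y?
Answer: -8381204 - 4199*I*sqrt(1945) ≈ -8.3812e+6 - 1.8519e+5*I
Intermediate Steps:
O = -138 (O = -3*46 = -138)
c(u) = -2 - 276*u (c(u) = -2 + (u + u)*(u + (-138 - u)) = -2 + (2*u)*(-138) = -2 - 276*u)
(sqrt(-524 - 1421) + (1243 + 753))*(c(13) - 609) = (sqrt(-524 - 1421) + (1243 + 753))*((-2 - 276*13) - 609) = (sqrt(-1945) + 1996)*((-2 - 3588) - 609) = (I*sqrt(1945) + 1996)*(-3590 - 609) = (1996 + I*sqrt(1945))*(-4199) = -8381204 - 4199*I*sqrt(1945)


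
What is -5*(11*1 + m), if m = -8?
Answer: -15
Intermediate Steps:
-5*(11*1 + m) = -5*(11*1 - 8) = -5*(11 - 8) = -5*3 = -15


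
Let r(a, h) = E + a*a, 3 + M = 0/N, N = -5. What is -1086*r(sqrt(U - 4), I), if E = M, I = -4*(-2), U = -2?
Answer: 9774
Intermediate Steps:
I = 8
M = -3 (M = -3 + 0/(-5) = -3 + 0*(-1/5) = -3 + 0 = -3)
E = -3
r(a, h) = -3 + a**2 (r(a, h) = -3 + a*a = -3 + a**2)
-1086*r(sqrt(U - 4), I) = -1086*(-3 + (sqrt(-2 - 4))**2) = -1086*(-3 + (sqrt(-6))**2) = -1086*(-3 + (I*sqrt(6))**2) = -1086*(-3 - 6) = -1086*(-9) = -362*(-27) = 9774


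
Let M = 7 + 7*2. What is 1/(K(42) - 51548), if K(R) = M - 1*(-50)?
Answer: -1/51477 ≈ -1.9426e-5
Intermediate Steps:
M = 21 (M = 7 + 14 = 21)
K(R) = 71 (K(R) = 21 - 1*(-50) = 21 + 50 = 71)
1/(K(42) - 51548) = 1/(71 - 51548) = 1/(-51477) = -1/51477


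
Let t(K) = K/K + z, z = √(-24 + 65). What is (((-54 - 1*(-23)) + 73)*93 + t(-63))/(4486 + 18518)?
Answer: 3907/23004 + √41/23004 ≈ 0.17012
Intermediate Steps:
z = √41 ≈ 6.4031
t(K) = 1 + √41 (t(K) = K/K + √41 = 1 + √41)
(((-54 - 1*(-23)) + 73)*93 + t(-63))/(4486 + 18518) = (((-54 - 1*(-23)) + 73)*93 + (1 + √41))/(4486 + 18518) = (((-54 + 23) + 73)*93 + (1 + √41))/23004 = ((-31 + 73)*93 + (1 + √41))*(1/23004) = (42*93 + (1 + √41))*(1/23004) = (3906 + (1 + √41))*(1/23004) = (3907 + √41)*(1/23004) = 3907/23004 + √41/23004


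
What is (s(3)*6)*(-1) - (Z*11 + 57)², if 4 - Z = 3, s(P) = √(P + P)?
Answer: -4624 - 6*√6 ≈ -4638.7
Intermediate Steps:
s(P) = √2*√P (s(P) = √(2*P) = √2*√P)
Z = 1 (Z = 4 - 1*3 = 4 - 3 = 1)
(s(3)*6)*(-1) - (Z*11 + 57)² = ((√2*√3)*6)*(-1) - (1*11 + 57)² = (√6*6)*(-1) - (11 + 57)² = (6*√6)*(-1) - 1*68² = -6*√6 - 1*4624 = -6*√6 - 4624 = -4624 - 6*√6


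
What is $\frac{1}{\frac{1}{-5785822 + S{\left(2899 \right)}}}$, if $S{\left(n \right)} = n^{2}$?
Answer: $2618379$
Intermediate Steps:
$\frac{1}{\frac{1}{-5785822 + S{\left(2899 \right)}}} = \frac{1}{\frac{1}{-5785822 + 2899^{2}}} = \frac{1}{\frac{1}{-5785822 + 8404201}} = \frac{1}{\frac{1}{2618379}} = 2618379$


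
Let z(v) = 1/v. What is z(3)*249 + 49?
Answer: 132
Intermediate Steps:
z(3)*249 + 49 = 249/3 + 49 = (⅓)*249 + 49 = 83 + 49 = 132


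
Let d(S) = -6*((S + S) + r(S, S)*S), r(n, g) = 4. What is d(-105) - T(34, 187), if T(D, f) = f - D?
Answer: 3627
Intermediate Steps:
d(S) = -36*S (d(S) = -6*((S + S) + 4*S) = -6*(2*S + 4*S) = -36*S)
d(-105) - T(34, 187) = -36*(-105) - (187 - 1*34) = 3780 - (187 - 34) = 3780 - 1*153 = 3780 - 153 = 3627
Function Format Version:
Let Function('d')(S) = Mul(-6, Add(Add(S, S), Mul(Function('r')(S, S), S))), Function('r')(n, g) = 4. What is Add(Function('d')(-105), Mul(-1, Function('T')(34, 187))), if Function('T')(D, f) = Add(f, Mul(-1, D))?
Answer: 3627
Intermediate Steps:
Function('d')(S) = Mul(-36, S) (Function('d')(S) = Mul(-6, Add(Add(S, S), Mul(4, S))) = Mul(-6, Add(Mul(2, S), Mul(4, S))) = Mul(-6, Mul(6, S)) = Mul(-36, S))
Add(Function('d')(-105), Mul(-1, Function('T')(34, 187))) = Add(Mul(-36, -105), Mul(-1, Add(187, Mul(-1, 34)))) = Add(3780, Mul(-1, Add(187, -34))) = Add(3780, Mul(-1, 153)) = Add(3780, -153) = 3627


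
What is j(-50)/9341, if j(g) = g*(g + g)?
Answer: 5000/9341 ≈ 0.53527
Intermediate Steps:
j(g) = 2*g**2 (j(g) = g*(2*g) = 2*g**2)
j(-50)/9341 = (2*(-50)**2)/9341 = (2*2500)*(1/9341) = 5000*(1/9341) = 5000/9341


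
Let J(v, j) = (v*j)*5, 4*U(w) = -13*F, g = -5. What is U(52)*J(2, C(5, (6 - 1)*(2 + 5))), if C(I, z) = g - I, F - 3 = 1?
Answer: 1300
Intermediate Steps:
F = 4 (F = 3 + 1 = 4)
C(I, z) = -5 - I
U(w) = -13 (U(w) = (-13*4)/4 = (¼)*(-52) = -13)
J(v, j) = 5*j*v (J(v, j) = (j*v)*5 = 5*j*v)
U(52)*J(2, C(5, (6 - 1)*(2 + 5))) = -65*(-5 - 1*5)*2 = -65*(-5 - 5)*2 = -65*(-10)*2 = -13*(-100) = 1300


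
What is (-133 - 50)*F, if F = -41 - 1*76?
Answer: 21411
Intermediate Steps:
F = -117 (F = -41 - 76 = -117)
(-133 - 50)*F = (-133 - 50)*(-117) = -183*(-117) = 21411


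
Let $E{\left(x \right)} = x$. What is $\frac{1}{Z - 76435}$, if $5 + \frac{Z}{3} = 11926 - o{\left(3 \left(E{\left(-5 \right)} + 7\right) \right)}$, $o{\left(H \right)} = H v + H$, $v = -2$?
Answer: $- \frac{1}{40654} \approx -2.4598 \cdot 10^{-5}$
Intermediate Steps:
$o{\left(H \right)} = - H$ ($o{\left(H \right)} = H \left(-2\right) + H = - 2 H + H = - H$)
$Z = 35781$ ($Z = -15 + 3 \left(11926 - - 3 \left(-5 + 7\right)\right) = -15 + 3 \left(11926 - - 3 \cdot 2\right) = -15 + 3 \left(11926 - \left(-1\right) 6\right) = -15 + 3 \left(11926 - -6\right) = -15 + 3 \left(11926 + 6\right) = -15 + 3 \cdot 11932 = -15 + 35796 = 35781$)
$\frac{1}{Z - 76435} = \frac{1}{35781 - 76435} = \frac{1}{-40654} = - \frac{1}{40654}$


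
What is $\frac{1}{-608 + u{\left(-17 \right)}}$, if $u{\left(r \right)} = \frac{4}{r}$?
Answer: $- \frac{17}{10340} \approx -0.0016441$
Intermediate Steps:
$\frac{1}{-608 + u{\left(-17 \right)}} = \frac{1}{-608 + \frac{4}{-17}} = \frac{1}{-608 + 4 \left(- \frac{1}{17}\right)} = \frac{1}{-608 - \frac{4}{17}} = \frac{1}{- \frac{10340}{17}} = - \frac{17}{10340}$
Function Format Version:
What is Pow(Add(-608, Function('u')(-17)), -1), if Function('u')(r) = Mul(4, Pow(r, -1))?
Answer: Rational(-17, 10340) ≈ -0.0016441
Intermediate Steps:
Pow(Add(-608, Function('u')(-17)), -1) = Pow(Add(-608, Mul(4, Pow(-17, -1))), -1) = Pow(Add(-608, Mul(4, Rational(-1, 17))), -1) = Pow(Add(-608, Rational(-4, 17)), -1) = Pow(Rational(-10340, 17), -1) = Rational(-17, 10340)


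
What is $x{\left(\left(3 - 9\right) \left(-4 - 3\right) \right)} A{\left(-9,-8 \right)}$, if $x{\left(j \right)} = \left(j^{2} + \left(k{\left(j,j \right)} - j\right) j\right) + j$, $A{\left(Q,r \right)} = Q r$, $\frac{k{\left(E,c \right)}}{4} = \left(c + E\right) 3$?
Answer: $3051216$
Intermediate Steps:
$k{\left(E,c \right)} = 12 E + 12 c$ ($k{\left(E,c \right)} = 4 \left(c + E\right) 3 = 4 \left(E + c\right) 3 = 4 \left(3 E + 3 c\right) = 12 E + 12 c$)
$x{\left(j \right)} = j + 24 j^{2}$ ($x{\left(j \right)} = \left(j^{2} + \left(\left(12 j + 12 j\right) - j\right) j\right) + j = \left(j^{2} + \left(24 j - j\right) j\right) + j = \left(j^{2} + 23 j j\right) + j = \left(j^{2} + 23 j^{2}\right) + j = 24 j^{2} + j = j + 24 j^{2}$)
$x{\left(\left(3 - 9\right) \left(-4 - 3\right) \right)} A{\left(-9,-8 \right)} = \left(3 - 9\right) \left(-4 - 3\right) \left(1 + 24 \left(3 - 9\right) \left(-4 - 3\right)\right) \left(\left(-9\right) \left(-8\right)\right) = \left(-6\right) \left(-7\right) \left(1 + 24 \left(\left(-6\right) \left(-7\right)\right)\right) 72 = 42 \left(1 + 24 \cdot 42\right) 72 = 42 \left(1 + 1008\right) 72 = 42 \cdot 1009 \cdot 72 = 42378 \cdot 72 = 3051216$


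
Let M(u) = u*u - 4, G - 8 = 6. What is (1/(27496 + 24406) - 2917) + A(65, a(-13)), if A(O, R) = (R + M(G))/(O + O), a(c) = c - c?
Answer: -9835896053/3373630 ≈ -2915.5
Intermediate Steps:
G = 14 (G = 8 + 6 = 14)
a(c) = 0
M(u) = -4 + u**2 (M(u) = u**2 - 4 = -4 + u**2)
A(O, R) = (192 + R)/(2*O) (A(O, R) = (R + (-4 + 14**2))/(O + O) = (R + (-4 + 196))/((2*O)) = (R + 192)*(1/(2*O)) = (192 + R)*(1/(2*O)) = (192 + R)/(2*O))
(1/(27496 + 24406) - 2917) + A(65, a(-13)) = (1/(27496 + 24406) - 2917) + (1/2)*(192 + 0)/65 = (1/51902 - 2917) + (1/2)*(1/65)*192 = (1/51902 - 2917) + 96/65 = -151398133/51902 + 96/65 = -9835896053/3373630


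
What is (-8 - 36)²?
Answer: 1936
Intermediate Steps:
(-8 - 36)² = (-44)² = 1936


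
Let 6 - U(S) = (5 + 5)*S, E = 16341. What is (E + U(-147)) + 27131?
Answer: 44948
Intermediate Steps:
U(S) = 6 - 10*S (U(S) = 6 - (5 + 5)*S = 6 - 10*S)
(E + U(-147)) + 27131 = (16341 + (6 - 10*(-147))) + 27131 = (16341 + (6 + 1470)) + 27131 = (16341 + 1476) + 27131 = 17817 + 27131 = 44948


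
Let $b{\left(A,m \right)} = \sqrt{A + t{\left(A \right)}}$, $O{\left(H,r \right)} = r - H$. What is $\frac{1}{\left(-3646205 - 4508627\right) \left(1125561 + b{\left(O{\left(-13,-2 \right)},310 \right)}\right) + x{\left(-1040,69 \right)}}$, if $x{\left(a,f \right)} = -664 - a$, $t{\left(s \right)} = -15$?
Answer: $- \frac{1147345107547}{10531206366529546613331784} + \frac{509677 i}{2632801591632386653332946} \approx -1.0895 \cdot 10^{-13} + 1.9359 \cdot 10^{-19} i$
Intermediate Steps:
$b{\left(A,m \right)} = \sqrt{-15 + A}$ ($b{\left(A,m \right)} = \sqrt{A - 15} = \sqrt{-15 + A}$)
$\frac{1}{\left(-3646205 - 4508627\right) \left(1125561 + b{\left(O{\left(-13,-2 \right)},310 \right)}\right) + x{\left(-1040,69 \right)}} = \frac{1}{\left(-3646205 - 4508627\right) \left(1125561 + \sqrt{-15 - -11}\right) - -376} = \frac{1}{- 8154832 \left(1125561 + \sqrt{-15 + \left(-2 + 13\right)}\right) + \left(-664 + 1040\right)} = \frac{1}{- 8154832 \left(1125561 + \sqrt{-15 + 11}\right) + 376} = \frac{1}{- 8154832 \left(1125561 + \sqrt{-4}\right) + 376} = \frac{1}{- 8154832 \left(1125561 + 2 i\right) + 376} = \frac{1}{\left(-9178760860752 - 16309664 i\right) + 376} = \frac{1}{-9178760860376 - 16309664 i} = \frac{-9178760860376 + 16309664 i}{84249650932236372906654272}$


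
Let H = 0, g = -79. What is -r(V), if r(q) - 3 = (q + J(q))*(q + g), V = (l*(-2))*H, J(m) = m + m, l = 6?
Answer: -3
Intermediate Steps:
J(m) = 2*m
V = 0 (V = (6*(-2))*0 = -12*0 = 0)
r(q) = 3 + 3*q*(-79 + q) (r(q) = 3 + (q + 2*q)*(q - 79) = 3 + (3*q)*(-79 + q) = 3 + 3*q*(-79 + q))
-r(V) = -(3 - 237*0 + 3*0**2) = -(3 + 0 + 3*0) = -(3 + 0 + 0) = -1*3 = -3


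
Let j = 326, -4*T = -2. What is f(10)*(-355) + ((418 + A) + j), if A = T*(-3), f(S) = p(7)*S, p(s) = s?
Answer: -48215/2 ≈ -24108.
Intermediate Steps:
T = 1/2 (T = -1/4*(-2) = 1/2 ≈ 0.50000)
f(S) = 7*S
A = -3/2 (A = (1/2)*(-3) = -3/2 ≈ -1.5000)
f(10)*(-355) + ((418 + A) + j) = (7*10)*(-355) + ((418 - 3/2) + 326) = 70*(-355) + (833/2 + 326) = -24850 + 1485/2 = -48215/2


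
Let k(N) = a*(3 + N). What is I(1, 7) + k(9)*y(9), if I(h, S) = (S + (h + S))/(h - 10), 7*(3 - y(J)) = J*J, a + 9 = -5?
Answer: 4315/3 ≈ 1438.3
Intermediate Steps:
a = -14 (a = -9 - 5 = -14)
y(J) = 3 - J²/7 (y(J) = 3 - J*J/7 = 3 - J²/7)
k(N) = -42 - 14*N (k(N) = -14*(3 + N) = -42 - 14*N)
I(h, S) = (h + 2*S)/(-10 + h) (I(h, S) = (S + (S + h))/(-10 + h) = (h + 2*S)/(-10 + h))
I(1, 7) + k(9)*y(9) = (1 + 2*7)/(-10 + 1) + (-42 - 14*9)*(3 - ⅐*9²) = (1 + 14)/(-9) + (-42 - 126)*(3 - ⅐*81) = -⅑*15 - 168*(3 - 81/7) = -5/3 - 168*(-60/7) = -5/3 + 1440 = 4315/3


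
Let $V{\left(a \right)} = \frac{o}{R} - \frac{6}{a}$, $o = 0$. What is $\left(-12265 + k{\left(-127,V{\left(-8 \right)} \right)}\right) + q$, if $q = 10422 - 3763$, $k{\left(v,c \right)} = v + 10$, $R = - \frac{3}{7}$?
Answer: $-5723$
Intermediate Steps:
$R = - \frac{3}{7}$ ($R = \left(-3\right) \frac{1}{7} = - \frac{3}{7} \approx -0.42857$)
$V{\left(a \right)} = - \frac{6}{a}$ ($V{\left(a \right)} = \frac{0}{- \frac{3}{7}} - \frac{6}{a} = 0 \left(- \frac{7}{3}\right) - \frac{6}{a} = 0 - \frac{6}{a} = - \frac{6}{a}$)
$k{\left(v,c \right)} = 10 + v$
$q = 6659$ ($q = 10422 - 3763 = 6659$)
$\left(-12265 + k{\left(-127,V{\left(-8 \right)} \right)}\right) + q = \left(-12265 + \left(10 - 127\right)\right) + 6659 = \left(-12265 - 117\right) + 6659 = -12382 + 6659 = -5723$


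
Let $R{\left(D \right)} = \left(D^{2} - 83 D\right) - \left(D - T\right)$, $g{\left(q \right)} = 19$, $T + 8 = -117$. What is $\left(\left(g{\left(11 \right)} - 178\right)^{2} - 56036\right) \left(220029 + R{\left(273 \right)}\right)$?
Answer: $-8350013255$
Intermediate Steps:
$T = -125$ ($T = -8 - 117 = -125$)
$R{\left(D \right)} = -125 + D^{2} - 84 D$ ($R{\left(D \right)} = \left(D^{2} - 83 D\right) - \left(125 + D\right) = -125 + D^{2} - 84 D$)
$\left(\left(g{\left(11 \right)} - 178\right)^{2} - 56036\right) \left(220029 + R{\left(273 \right)}\right) = \left(\left(19 - 178\right)^{2} - 56036\right) \left(220029 - \left(23057 - 74529\right)\right) = \left(\left(19 - 178\right)^{2} - 56036\right) \left(220029 - -51472\right) = \left(\left(19 - 178\right)^{2} - 56036\right) \left(220029 + 51472\right) = \left(\left(-159\right)^{2} - 56036\right) 271501 = \left(25281 - 56036\right) 271501 = \left(-30755\right) 271501 = -8350013255$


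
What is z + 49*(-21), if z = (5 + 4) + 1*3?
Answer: -1017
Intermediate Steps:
z = 12 (z = 9 + 3 = 12)
z + 49*(-21) = 12 + 49*(-21) = 12 - 1029 = -1017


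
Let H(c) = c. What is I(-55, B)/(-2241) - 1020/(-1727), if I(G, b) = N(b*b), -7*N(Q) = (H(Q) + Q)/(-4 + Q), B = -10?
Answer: 192052055/325097388 ≈ 0.59075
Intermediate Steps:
N(Q) = -2*Q/(7*(-4 + Q)) (N(Q) = -(Q + Q)/(7*(-4 + Q)) = -2*Q/(7*(-4 + Q)))
I(G, b) = -2*b²/(-28 + 7*b²) (I(G, b) = -2*b*b/(-28 + 7*(b*b)) = -2*b²/(-28 + 7*b²))
I(-55, B)/(-2241) - 1020/(-1727) = -2*(-10)²/(-28 + 7*(-10)²)/(-2241) - 1020/(-1727) = -2*100/(-28 + 7*100)*(-1/2241) - 1020*(-1/1727) = -2*100/(-28 + 700)*(-1/2241) + 1020/1727 = -2*100/672*(-1/2241) + 1020/1727 = -2*100*1/672*(-1/2241) + 1020/1727 = -25/84*(-1/2241) + 1020/1727 = 25/188244 + 1020/1727 = 192052055/325097388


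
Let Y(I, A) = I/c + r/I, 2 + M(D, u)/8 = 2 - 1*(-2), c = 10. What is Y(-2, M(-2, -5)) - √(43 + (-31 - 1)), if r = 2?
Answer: -6/5 - √11 ≈ -4.5166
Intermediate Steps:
M(D, u) = 16 (M(D, u) = -16 + 8*(2 - 1*(-2)) = -16 + 8*(2 + 2) = -16 + 8*4 = -16 + 32 = 16)
Y(I, A) = 2/I + I/10 (Y(I, A) = I/10 + 2/I = 2/I + I/10)
Y(-2, M(-2, -5)) - √(43 + (-31 - 1)) = (2/(-2) + (⅒)*(-2)) - √(43 + (-31 - 1)) = (2*(-½) - ⅕) - √(43 - 32) = (-1 - ⅕) - √11 = -6/5 - √11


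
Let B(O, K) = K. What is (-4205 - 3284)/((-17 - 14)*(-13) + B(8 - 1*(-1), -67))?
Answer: -7489/336 ≈ -22.289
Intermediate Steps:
(-4205 - 3284)/((-17 - 14)*(-13) + B(8 - 1*(-1), -67)) = (-4205 - 3284)/((-17 - 14)*(-13) - 67) = -7489/(-31*(-13) - 67) = -7489/(403 - 67) = -7489/336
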